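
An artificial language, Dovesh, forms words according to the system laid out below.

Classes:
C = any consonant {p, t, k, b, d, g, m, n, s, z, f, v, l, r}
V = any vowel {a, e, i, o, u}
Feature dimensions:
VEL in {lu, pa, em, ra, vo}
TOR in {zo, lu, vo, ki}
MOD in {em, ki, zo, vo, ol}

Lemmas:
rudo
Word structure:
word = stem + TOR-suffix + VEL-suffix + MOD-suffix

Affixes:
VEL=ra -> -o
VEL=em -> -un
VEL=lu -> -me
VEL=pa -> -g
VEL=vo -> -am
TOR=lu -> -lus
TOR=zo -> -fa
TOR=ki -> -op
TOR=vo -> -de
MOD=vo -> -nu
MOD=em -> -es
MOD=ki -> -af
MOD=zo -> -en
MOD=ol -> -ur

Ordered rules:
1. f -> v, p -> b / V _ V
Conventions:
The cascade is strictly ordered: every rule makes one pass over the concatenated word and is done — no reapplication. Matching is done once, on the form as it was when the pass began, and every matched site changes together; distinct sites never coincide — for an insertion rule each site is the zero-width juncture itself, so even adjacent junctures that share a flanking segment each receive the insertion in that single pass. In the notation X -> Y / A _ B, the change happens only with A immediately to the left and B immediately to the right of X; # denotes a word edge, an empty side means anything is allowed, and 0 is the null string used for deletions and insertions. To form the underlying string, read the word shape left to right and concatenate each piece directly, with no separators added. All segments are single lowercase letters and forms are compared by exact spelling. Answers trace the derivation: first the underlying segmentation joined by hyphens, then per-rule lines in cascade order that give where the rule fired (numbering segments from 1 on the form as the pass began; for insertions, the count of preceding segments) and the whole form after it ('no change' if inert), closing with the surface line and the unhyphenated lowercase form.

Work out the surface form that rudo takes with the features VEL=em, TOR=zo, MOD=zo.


underlying: rudo-fa-un-en
1. f -> v, p -> b / V _ V: fires at position(s) 5: rudovaunen
surface: rudovaunen


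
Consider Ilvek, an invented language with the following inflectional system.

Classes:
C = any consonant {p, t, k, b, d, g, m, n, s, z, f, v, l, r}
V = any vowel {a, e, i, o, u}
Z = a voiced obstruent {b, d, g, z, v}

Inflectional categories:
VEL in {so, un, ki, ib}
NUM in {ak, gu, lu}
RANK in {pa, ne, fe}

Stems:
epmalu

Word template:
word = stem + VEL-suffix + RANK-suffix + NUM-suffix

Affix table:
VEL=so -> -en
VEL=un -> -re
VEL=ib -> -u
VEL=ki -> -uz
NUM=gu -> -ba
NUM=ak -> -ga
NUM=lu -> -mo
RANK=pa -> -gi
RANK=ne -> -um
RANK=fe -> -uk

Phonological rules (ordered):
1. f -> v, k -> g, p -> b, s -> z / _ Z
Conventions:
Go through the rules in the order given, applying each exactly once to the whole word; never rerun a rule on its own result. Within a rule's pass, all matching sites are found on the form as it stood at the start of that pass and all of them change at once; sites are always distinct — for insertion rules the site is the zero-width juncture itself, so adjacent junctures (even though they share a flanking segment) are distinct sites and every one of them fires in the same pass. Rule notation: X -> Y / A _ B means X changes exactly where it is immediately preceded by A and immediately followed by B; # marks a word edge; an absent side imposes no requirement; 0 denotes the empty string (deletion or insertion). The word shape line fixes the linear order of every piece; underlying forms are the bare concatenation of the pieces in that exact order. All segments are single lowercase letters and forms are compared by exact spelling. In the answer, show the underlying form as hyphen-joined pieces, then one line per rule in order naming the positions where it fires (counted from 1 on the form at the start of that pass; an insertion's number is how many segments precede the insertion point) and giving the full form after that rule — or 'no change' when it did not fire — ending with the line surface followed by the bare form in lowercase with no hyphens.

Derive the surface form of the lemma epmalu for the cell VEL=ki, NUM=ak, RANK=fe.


underlying: epmalu-uz-uk-ga
1. f -> v, k -> g, p -> b, s -> z / _ Z: fires at position(s) 10: epmaluuzugga
surface: epmaluuzugga


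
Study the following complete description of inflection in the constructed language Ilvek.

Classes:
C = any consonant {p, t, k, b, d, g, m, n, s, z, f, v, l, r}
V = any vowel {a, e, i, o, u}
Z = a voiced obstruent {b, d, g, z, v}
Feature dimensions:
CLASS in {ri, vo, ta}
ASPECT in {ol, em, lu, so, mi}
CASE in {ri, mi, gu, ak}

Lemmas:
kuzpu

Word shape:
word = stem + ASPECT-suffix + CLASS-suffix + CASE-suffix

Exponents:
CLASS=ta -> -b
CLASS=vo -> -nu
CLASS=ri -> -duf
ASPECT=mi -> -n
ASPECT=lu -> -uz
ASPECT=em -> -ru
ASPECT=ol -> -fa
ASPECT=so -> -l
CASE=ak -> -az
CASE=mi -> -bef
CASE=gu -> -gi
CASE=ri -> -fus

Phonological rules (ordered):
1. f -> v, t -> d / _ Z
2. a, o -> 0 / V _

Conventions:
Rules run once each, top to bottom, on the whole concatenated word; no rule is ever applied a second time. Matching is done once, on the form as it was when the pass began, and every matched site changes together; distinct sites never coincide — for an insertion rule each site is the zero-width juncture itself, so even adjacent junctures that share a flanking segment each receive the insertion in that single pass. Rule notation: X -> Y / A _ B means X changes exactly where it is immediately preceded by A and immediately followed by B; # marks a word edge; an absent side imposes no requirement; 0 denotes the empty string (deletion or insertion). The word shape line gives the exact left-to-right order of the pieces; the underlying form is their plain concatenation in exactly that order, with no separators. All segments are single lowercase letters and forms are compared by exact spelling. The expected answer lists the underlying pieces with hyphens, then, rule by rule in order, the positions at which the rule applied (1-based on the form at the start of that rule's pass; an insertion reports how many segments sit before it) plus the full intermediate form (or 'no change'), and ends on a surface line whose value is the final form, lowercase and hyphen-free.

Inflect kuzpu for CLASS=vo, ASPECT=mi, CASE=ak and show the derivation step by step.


underlying: kuzpu-n-nu-az
1. f -> v, t -> d / _ Z: no change
2. a, o -> 0 / V _: fires at position(s) 9: kuzpunnuz
surface: kuzpunnuz


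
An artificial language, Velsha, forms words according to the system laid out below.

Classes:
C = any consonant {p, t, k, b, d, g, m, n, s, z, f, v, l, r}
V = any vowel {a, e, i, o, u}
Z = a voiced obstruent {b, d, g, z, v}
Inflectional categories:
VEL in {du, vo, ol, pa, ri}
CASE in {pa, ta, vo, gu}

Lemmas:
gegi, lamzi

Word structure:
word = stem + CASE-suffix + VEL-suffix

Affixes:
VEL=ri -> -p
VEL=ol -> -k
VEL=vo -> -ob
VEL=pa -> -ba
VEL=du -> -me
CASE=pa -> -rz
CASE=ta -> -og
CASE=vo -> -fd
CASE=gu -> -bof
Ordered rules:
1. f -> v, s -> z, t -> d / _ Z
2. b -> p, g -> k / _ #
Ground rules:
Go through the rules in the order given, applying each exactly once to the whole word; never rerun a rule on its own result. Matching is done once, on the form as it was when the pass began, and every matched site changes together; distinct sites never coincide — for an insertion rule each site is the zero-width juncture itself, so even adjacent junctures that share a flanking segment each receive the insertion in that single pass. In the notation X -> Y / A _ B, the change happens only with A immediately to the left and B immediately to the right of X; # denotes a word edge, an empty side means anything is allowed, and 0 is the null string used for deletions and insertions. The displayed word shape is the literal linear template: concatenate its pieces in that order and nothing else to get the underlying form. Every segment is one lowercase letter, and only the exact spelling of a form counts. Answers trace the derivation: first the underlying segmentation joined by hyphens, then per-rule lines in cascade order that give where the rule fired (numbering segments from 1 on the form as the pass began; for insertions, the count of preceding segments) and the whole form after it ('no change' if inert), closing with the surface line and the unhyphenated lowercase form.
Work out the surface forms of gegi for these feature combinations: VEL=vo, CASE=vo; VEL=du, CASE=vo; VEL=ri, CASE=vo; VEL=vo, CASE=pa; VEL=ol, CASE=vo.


cell VEL=vo, CASE=vo:
underlying: gegi-fd-ob
1. f -> v, s -> z, t -> d / _ Z: fires at position(s) 5: gegivdob
2. b -> p, g -> k / _ #: fires at position(s) 8: gegivdop
surface: gegivdop

cell VEL=du, CASE=vo:
underlying: gegi-fd-me
1. f -> v, s -> z, t -> d / _ Z: fires at position(s) 5: gegivdme
2. b -> p, g -> k / _ #: no change
surface: gegivdme

cell VEL=ri, CASE=vo:
underlying: gegi-fd-p
1. f -> v, s -> z, t -> d / _ Z: fires at position(s) 5: gegivdp
2. b -> p, g -> k / _ #: no change
surface: gegivdp

cell VEL=vo, CASE=pa:
underlying: gegi-rz-ob
1. f -> v, s -> z, t -> d / _ Z: no change
2. b -> p, g -> k / _ #: fires at position(s) 8: gegirzop
surface: gegirzop

cell VEL=ol, CASE=vo:
underlying: gegi-fd-k
1. f -> v, s -> z, t -> d / _ Z: fires at position(s) 5: gegivdk
2. b -> p, g -> k / _ #: no change
surface: gegivdk


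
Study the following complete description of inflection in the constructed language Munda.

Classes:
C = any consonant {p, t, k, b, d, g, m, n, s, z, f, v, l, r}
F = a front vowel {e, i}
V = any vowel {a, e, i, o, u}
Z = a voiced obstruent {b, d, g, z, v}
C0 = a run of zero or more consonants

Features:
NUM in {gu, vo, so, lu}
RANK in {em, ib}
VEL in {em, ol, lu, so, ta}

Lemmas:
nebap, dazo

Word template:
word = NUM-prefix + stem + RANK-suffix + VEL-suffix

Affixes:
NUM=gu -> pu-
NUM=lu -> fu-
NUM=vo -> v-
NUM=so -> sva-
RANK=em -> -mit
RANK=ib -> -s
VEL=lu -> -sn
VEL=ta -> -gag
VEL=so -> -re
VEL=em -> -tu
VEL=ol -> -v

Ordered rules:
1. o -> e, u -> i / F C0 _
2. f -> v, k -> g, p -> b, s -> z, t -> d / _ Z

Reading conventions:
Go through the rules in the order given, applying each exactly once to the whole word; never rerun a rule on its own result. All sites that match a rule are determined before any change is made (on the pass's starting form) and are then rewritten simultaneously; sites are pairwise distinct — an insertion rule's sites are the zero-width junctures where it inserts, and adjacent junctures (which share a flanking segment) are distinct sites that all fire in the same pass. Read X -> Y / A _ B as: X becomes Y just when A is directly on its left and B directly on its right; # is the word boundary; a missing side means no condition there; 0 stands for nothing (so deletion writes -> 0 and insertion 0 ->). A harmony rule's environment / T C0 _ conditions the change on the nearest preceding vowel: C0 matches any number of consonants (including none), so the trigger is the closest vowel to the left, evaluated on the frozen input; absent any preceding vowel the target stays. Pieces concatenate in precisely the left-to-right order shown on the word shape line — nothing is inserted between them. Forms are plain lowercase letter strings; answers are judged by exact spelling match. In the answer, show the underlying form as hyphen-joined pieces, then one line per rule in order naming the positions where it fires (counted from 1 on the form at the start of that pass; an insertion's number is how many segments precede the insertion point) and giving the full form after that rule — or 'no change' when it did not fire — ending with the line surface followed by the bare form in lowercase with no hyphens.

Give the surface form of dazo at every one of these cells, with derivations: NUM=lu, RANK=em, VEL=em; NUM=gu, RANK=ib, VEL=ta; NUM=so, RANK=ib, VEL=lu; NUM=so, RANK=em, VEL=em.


cell NUM=lu, RANK=em, VEL=em:
underlying: fu-dazo-mit-tu
1. o -> e, u -> i / F C0 _: fires at position(s) 11: fudazomitti
2. f -> v, k -> g, p -> b, s -> z, t -> d / _ Z: no change
surface: fudazomitti

cell NUM=gu, RANK=ib, VEL=ta:
underlying: pu-dazo-s-gag
1. o -> e, u -> i / F C0 _: no change
2. f -> v, k -> g, p -> b, s -> z, t -> d / _ Z: fires at position(s) 7: pudazozgag
surface: pudazozgag

cell NUM=so, RANK=ib, VEL=lu:
underlying: sva-dazo-s-sn
1. o -> e, u -> i / F C0 _: no change
2. f -> v, k -> g, p -> b, s -> z, t -> d / _ Z: fires at position(s) 1: zvadazossn
surface: zvadazossn

cell NUM=so, RANK=em, VEL=em:
underlying: sva-dazo-mit-tu
1. o -> e, u -> i / F C0 _: fires at position(s) 12: svadazomitti
2. f -> v, k -> g, p -> b, s -> z, t -> d / _ Z: fires at position(s) 1: zvadazomitti
surface: zvadazomitti


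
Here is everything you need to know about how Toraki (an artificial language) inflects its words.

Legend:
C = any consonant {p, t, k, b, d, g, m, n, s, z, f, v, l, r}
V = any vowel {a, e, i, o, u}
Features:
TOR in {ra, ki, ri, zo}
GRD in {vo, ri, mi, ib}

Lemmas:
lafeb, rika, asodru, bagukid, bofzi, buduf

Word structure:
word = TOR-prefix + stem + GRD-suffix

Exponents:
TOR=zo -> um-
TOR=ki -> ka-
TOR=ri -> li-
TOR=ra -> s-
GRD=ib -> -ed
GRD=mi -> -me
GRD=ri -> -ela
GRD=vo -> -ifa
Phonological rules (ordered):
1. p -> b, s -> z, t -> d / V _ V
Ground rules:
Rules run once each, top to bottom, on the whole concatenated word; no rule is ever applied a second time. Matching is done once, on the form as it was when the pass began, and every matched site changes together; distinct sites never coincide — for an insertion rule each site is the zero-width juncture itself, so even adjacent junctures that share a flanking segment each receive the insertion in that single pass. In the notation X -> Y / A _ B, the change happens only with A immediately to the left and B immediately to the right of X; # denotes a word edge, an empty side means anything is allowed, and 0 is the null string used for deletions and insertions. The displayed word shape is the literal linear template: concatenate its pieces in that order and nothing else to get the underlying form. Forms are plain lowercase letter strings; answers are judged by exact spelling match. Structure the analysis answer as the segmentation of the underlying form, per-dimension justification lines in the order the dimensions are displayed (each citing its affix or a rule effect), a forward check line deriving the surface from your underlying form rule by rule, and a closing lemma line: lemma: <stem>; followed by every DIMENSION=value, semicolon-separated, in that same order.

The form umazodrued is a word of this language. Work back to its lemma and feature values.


underlying: um-asodru-ed
TOR=zo - signalled by the affix um-
GRD=ib - signalled by the affix -ed
check: umasodrued -> umazodrued
lemma: asodru; TOR=zo; GRD=ib


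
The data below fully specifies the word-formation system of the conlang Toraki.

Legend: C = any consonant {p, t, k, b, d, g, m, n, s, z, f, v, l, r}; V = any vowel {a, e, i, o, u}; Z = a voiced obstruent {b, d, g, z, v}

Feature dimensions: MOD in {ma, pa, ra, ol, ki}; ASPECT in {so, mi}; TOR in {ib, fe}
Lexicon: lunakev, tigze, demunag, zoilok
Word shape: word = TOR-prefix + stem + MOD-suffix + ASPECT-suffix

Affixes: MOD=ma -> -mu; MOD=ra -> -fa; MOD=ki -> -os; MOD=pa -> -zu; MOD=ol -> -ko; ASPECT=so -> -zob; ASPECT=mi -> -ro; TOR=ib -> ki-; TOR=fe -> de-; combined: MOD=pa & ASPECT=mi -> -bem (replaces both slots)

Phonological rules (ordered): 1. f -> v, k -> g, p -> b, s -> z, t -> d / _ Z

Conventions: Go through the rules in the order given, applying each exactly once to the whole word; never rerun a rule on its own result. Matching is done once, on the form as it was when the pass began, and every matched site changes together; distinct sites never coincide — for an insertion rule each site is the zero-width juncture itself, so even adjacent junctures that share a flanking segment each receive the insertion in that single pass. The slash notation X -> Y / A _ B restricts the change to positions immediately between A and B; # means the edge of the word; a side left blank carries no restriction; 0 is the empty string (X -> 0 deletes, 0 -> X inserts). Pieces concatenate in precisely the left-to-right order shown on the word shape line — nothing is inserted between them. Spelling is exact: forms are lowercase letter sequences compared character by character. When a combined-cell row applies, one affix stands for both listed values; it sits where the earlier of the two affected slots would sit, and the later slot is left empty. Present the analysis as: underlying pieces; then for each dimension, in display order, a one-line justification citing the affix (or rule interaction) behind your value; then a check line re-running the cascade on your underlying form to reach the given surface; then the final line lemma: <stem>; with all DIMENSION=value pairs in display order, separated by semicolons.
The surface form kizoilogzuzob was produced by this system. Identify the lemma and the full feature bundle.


underlying: ki-zoilok-zu-zob
MOD=pa - signalled by the affix -zu
ASPECT=so - signalled by the affix -zob
TOR=ib - signalled by the affix ki-
check: kizoilokzuzob -> kizoilogzuzob
lemma: zoilok; MOD=pa; ASPECT=so; TOR=ib


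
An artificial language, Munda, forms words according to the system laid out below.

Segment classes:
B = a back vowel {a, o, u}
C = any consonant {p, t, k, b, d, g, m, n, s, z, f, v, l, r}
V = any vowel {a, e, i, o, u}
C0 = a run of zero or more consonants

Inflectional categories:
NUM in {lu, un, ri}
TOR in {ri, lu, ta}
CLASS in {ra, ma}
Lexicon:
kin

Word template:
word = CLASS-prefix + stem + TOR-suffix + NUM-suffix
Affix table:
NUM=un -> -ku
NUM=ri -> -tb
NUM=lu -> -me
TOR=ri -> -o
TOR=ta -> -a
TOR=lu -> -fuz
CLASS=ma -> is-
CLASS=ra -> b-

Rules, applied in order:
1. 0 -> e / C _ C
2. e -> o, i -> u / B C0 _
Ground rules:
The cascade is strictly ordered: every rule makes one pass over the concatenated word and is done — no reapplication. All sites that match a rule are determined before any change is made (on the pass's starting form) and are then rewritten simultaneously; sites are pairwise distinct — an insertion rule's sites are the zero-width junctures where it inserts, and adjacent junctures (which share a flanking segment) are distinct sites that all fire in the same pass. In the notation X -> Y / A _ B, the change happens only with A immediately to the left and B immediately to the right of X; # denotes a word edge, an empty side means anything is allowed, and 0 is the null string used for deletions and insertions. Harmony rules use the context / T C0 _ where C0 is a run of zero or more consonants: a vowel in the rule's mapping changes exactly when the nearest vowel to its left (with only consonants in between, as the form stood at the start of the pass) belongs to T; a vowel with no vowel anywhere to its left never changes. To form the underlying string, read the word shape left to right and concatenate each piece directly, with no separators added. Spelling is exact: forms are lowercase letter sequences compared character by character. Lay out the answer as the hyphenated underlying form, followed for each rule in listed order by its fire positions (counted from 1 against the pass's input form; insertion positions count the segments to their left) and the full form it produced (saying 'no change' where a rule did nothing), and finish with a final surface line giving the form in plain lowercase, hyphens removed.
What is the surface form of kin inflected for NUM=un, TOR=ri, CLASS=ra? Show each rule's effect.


underlying: b-kin-o-ku
1. 0 -> e / C _ C: inserts after position(s) 1: bekinoku
2. e -> o, i -> u / B C0 _: no change
surface: bekinoku


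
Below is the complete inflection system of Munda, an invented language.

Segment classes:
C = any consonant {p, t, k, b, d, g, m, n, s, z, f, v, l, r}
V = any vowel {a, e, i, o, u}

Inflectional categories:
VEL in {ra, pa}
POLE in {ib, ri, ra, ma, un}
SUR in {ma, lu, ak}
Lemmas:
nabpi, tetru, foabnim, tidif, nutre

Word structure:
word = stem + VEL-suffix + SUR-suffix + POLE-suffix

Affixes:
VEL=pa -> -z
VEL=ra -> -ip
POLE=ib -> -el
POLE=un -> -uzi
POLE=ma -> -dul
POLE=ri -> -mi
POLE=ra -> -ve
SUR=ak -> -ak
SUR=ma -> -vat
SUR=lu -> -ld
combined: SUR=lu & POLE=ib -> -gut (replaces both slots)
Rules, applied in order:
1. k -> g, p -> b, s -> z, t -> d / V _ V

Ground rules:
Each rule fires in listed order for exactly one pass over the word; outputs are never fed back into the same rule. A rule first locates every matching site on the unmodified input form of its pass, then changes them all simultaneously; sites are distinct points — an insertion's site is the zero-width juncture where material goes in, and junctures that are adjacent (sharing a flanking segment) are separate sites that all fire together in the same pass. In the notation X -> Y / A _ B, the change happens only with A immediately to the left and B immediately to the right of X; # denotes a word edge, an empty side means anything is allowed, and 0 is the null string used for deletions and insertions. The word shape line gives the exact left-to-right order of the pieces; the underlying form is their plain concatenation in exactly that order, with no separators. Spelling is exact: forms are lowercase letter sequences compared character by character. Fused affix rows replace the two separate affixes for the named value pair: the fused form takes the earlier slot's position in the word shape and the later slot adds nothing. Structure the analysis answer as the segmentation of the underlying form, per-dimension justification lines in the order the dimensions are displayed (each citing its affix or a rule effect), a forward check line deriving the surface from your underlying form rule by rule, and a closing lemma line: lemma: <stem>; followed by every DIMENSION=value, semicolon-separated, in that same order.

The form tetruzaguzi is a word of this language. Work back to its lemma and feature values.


underlying: tetru-z-ak-uzi
VEL=pa - signalled by the affix -z
POLE=un - signalled by the affix -uzi
SUR=ak - signalled by the affix -ak
check: tetruzakuzi -> tetruzaguzi
lemma: tetru; VEL=pa; POLE=un; SUR=ak


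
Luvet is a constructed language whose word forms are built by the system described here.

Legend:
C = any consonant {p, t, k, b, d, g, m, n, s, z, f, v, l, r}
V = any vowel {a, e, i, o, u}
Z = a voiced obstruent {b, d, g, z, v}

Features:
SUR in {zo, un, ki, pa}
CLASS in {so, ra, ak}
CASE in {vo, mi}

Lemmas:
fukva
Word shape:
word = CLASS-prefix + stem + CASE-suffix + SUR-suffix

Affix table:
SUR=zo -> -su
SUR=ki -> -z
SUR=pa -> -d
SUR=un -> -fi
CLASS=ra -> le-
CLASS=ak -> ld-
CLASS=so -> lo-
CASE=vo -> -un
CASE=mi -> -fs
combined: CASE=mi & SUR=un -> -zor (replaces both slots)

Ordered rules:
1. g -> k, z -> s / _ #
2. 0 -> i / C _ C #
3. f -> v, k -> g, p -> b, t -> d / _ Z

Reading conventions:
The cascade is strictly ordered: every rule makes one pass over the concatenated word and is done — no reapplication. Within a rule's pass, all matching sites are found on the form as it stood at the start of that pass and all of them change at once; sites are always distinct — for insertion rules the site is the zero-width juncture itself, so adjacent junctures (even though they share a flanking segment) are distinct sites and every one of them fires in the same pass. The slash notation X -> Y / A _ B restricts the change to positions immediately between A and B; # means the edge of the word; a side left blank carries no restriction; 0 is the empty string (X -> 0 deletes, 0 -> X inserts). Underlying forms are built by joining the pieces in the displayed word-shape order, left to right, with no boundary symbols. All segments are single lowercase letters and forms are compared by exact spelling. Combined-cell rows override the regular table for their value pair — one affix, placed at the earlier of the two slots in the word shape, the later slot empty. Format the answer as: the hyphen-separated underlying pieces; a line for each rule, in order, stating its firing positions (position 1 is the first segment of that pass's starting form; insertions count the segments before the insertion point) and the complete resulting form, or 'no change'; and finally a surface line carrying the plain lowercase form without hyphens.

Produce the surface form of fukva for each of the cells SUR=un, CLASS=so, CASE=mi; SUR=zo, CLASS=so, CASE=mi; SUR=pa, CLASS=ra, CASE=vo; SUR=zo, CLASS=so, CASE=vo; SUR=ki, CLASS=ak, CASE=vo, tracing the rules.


cell SUR=un, CLASS=so, CASE=mi:
underlying: lo-fukva-zor
1. g -> k, z -> s / _ #: no change
2. 0 -> i / C _ C #: no change
3. f -> v, k -> g, p -> b, t -> d / _ Z: fires at position(s) 5: lofugvazor
surface: lofugvazor

cell SUR=zo, CLASS=so, CASE=mi:
underlying: lo-fukva-fs-su
1. g -> k, z -> s / _ #: no change
2. 0 -> i / C _ C #: no change
3. f -> v, k -> g, p -> b, t -> d / _ Z: fires at position(s) 5: lofugvafssu
surface: lofugvafssu

cell SUR=pa, CLASS=ra, CASE=vo:
underlying: le-fukva-un-d
1. g -> k, z -> s / _ #: no change
2. 0 -> i / C _ C #: inserts after position(s) 9: lefukvaunid
3. f -> v, k -> g, p -> b, t -> d / _ Z: fires at position(s) 5: lefugvaunid
surface: lefugvaunid

cell SUR=zo, CLASS=so, CASE=vo:
underlying: lo-fukva-un-su
1. g -> k, z -> s / _ #: no change
2. 0 -> i / C _ C #: no change
3. f -> v, k -> g, p -> b, t -> d / _ Z: fires at position(s) 5: lofugvaunsu
surface: lofugvaunsu

cell SUR=ki, CLASS=ak, CASE=vo:
underlying: ld-fukva-un-z
1. g -> k, z -> s / _ #: fires at position(s) 10: ldfukvauns
2. 0 -> i / C _ C #: inserts after position(s) 9: ldfukvaunis
3. f -> v, k -> g, p -> b, t -> d / _ Z: fires at position(s) 5: ldfugvaunis
surface: ldfugvaunis


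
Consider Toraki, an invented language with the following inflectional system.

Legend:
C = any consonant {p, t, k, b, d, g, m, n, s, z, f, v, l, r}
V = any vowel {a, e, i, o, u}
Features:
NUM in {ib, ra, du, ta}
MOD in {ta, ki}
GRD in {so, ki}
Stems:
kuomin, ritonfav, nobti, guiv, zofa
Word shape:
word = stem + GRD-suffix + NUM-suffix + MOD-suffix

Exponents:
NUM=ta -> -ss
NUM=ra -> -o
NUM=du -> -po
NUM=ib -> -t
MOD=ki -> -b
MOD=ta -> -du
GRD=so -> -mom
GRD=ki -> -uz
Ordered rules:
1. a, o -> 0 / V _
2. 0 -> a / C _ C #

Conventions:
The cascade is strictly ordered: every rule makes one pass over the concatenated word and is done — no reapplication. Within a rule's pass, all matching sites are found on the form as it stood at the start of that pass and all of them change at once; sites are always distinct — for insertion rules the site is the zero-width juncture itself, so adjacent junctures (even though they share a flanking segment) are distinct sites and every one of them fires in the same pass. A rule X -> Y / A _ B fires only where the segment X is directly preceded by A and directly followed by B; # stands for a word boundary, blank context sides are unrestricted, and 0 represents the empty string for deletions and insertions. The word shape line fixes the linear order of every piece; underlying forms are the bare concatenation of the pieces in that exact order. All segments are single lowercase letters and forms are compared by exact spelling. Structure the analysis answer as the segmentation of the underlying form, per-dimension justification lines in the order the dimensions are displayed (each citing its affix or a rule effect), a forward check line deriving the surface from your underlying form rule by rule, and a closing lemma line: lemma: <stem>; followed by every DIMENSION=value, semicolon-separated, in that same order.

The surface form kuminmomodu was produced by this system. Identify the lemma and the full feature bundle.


underlying: kuomin-mom-o-du
NUM=ra - signalled by the affix -o
MOD=ta - signalled by the affix -du
GRD=so - signalled by the affix -mom
check: kuominmomodu -> kuminmomodu -> kuminmomodu
lemma: kuomin; NUM=ra; MOD=ta; GRD=so


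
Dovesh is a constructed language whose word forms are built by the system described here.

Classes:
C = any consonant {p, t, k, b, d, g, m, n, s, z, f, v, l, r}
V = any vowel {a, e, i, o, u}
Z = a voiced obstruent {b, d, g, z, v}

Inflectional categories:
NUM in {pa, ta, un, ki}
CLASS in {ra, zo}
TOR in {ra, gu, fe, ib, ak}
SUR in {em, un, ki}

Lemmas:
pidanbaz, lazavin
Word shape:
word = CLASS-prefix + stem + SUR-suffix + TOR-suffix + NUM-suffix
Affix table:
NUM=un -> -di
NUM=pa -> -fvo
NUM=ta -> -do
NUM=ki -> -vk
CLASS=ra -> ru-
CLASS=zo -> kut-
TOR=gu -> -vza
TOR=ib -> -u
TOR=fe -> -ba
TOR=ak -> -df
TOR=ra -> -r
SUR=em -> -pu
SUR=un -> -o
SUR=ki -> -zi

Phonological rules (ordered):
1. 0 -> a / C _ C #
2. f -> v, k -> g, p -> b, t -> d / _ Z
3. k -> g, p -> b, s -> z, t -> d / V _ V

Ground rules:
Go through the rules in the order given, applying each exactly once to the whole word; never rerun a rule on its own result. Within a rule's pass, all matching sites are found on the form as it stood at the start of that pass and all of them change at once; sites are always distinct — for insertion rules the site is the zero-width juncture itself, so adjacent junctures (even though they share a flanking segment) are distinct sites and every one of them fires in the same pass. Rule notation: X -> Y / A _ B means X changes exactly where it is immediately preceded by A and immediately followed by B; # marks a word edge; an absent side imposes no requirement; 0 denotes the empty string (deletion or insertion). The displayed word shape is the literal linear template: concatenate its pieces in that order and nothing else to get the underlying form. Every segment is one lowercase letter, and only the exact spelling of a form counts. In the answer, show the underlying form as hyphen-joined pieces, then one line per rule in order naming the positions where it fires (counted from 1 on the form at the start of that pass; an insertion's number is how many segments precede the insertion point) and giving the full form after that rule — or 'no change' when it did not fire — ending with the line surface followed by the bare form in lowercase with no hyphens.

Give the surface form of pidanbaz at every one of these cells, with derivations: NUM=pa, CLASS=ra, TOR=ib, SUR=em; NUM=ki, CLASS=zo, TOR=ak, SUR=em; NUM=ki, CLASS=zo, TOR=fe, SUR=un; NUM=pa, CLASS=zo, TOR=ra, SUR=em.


cell NUM=pa, CLASS=ra, TOR=ib, SUR=em:
underlying: ru-pidanbaz-pu-u-fvo
1. 0 -> a / C _ C #: no change
2. f -> v, k -> g, p -> b, t -> d / _ Z: fires at position(s) 14: rupidanbazpuuvvo
3. k -> g, p -> b, s -> z, t -> d / V _ V: fires at position(s) 3: rubidanbazpuuvvo
surface: rubidanbazpuuvvo

cell NUM=ki, CLASS=zo, TOR=ak, SUR=em:
underlying: kut-pidanbaz-pu-df-vk
1. 0 -> a / C _ C #: inserts after position(s) 16: kutpidanbazpudfvak
2. f -> v, k -> g, p -> b, t -> d / _ Z: fires at position(s) 15: kutpidanbazpudvvak
3. k -> g, p -> b, s -> z, t -> d / V _ V: no change
surface: kutpidanbazpudvvak

cell NUM=ki, CLASS=zo, TOR=fe, SUR=un:
underlying: kut-pidanbaz-o-ba-vk
1. 0 -> a / C _ C #: inserts after position(s) 15: kutpidanbazobavak
2. f -> v, k -> g, p -> b, t -> d / _ Z: no change
3. k -> g, p -> b, s -> z, t -> d / V _ V: no change
surface: kutpidanbazobavak

cell NUM=pa, CLASS=zo, TOR=ra, SUR=em:
underlying: kut-pidanbaz-pu-r-fvo
1. 0 -> a / C _ C #: no change
2. f -> v, k -> g, p -> b, t -> d / _ Z: fires at position(s) 15: kutpidanbazpurvvo
3. k -> g, p -> b, s -> z, t -> d / V _ V: no change
surface: kutpidanbazpurvvo


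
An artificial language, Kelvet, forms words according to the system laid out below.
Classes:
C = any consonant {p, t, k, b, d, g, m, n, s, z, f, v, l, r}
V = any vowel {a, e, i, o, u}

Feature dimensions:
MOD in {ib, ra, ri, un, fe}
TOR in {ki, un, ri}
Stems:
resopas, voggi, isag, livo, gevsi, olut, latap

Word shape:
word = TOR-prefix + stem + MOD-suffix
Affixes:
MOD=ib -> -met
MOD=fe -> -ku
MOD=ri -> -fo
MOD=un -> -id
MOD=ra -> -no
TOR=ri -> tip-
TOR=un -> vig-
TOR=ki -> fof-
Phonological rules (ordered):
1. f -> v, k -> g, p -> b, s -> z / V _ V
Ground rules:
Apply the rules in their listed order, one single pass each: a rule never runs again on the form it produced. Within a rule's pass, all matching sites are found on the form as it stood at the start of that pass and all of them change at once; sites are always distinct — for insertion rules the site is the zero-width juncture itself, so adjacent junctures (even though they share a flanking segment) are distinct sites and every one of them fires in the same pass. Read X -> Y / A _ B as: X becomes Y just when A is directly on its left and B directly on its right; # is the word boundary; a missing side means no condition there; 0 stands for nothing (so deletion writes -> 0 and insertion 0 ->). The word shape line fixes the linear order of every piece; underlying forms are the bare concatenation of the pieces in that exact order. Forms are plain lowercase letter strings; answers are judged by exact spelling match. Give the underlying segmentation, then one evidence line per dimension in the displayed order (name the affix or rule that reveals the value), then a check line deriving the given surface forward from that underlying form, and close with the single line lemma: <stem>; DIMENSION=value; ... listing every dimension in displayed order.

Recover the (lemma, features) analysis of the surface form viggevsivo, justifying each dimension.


underlying: vig-gevsi-fo
MOD=ri - signalled by the affix -fo
TOR=un - signalled by the affix vig-
check: viggevsifo -> viggevsivo
lemma: gevsi; MOD=ri; TOR=un


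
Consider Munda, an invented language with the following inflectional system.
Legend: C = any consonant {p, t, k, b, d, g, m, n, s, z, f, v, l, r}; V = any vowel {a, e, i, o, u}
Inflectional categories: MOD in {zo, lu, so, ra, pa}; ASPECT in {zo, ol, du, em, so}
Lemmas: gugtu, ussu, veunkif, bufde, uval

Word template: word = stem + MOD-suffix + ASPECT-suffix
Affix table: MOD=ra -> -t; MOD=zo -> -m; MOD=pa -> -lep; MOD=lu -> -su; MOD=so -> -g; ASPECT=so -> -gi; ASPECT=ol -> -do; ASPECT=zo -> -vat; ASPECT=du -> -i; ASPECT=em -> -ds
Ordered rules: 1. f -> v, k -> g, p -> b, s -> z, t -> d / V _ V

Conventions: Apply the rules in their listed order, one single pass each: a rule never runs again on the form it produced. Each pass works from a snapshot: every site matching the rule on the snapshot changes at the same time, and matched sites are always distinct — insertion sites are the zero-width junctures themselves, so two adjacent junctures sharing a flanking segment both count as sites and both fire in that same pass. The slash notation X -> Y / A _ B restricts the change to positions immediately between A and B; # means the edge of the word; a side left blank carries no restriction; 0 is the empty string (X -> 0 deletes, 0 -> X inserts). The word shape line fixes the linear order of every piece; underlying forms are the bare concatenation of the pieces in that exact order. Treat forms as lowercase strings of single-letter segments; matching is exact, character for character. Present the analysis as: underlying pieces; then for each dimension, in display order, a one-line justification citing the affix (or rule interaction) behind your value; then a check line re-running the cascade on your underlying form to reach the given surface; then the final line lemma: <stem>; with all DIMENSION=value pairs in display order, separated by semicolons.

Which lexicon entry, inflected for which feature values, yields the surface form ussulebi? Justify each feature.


underlying: ussu-lep-i
MOD=pa - signalled by the affix -lep
ASPECT=du - signalled by the affix -i
check: ussulepi -> ussulebi
lemma: ussu; MOD=pa; ASPECT=du


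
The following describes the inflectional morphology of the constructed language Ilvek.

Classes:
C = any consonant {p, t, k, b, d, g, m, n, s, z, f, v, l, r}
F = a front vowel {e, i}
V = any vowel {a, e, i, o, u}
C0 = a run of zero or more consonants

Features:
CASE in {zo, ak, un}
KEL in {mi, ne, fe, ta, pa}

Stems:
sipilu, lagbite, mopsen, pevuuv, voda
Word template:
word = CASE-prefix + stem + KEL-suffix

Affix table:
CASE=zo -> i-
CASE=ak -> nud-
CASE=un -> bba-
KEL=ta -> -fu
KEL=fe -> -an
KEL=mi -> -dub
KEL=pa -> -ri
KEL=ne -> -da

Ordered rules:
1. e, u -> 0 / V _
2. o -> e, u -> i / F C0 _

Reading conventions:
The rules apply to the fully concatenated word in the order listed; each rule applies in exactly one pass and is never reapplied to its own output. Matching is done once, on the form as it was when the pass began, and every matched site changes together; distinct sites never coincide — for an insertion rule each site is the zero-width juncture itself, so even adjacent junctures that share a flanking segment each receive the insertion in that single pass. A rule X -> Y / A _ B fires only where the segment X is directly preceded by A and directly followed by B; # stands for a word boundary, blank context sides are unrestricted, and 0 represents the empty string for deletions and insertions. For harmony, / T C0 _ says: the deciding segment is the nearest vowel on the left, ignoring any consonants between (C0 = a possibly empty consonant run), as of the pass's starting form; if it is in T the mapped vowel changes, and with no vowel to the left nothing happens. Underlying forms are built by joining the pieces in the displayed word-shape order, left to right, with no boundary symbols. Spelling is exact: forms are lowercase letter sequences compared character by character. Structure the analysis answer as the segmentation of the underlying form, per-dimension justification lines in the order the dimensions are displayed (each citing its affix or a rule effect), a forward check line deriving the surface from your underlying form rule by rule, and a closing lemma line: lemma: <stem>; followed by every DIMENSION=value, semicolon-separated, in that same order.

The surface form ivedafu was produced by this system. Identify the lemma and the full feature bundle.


underlying: i-voda-fu
CASE=zo - signalled by the affix i-
KEL=ta - signalled by the affix -fu
check: ivodafu -> ivodafu -> ivedafu
lemma: voda; CASE=zo; KEL=ta


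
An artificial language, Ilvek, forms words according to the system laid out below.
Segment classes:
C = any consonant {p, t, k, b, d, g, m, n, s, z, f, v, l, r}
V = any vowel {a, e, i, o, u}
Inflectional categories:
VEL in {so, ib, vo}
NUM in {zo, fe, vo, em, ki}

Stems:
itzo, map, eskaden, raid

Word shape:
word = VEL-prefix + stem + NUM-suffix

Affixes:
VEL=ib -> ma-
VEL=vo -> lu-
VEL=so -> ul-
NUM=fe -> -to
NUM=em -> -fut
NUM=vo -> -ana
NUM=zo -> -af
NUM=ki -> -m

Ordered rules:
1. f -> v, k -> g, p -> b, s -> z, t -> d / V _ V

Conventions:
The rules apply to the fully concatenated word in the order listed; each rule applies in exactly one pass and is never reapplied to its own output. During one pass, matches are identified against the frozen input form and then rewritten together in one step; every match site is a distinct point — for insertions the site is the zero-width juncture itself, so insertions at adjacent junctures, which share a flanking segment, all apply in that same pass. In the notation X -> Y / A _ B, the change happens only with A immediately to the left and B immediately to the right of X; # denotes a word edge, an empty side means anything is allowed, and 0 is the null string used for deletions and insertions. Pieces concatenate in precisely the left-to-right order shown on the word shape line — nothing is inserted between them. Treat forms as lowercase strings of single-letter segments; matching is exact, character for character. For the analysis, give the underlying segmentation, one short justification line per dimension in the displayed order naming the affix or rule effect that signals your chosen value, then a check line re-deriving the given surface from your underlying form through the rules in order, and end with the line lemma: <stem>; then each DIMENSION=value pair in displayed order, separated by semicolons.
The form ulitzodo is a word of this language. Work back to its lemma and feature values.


underlying: ul-itzo-to
VEL=so - signalled by the affix ul-
NUM=fe - signalled by the affix -to
check: ulitzoto -> ulitzodo
lemma: itzo; VEL=so; NUM=fe


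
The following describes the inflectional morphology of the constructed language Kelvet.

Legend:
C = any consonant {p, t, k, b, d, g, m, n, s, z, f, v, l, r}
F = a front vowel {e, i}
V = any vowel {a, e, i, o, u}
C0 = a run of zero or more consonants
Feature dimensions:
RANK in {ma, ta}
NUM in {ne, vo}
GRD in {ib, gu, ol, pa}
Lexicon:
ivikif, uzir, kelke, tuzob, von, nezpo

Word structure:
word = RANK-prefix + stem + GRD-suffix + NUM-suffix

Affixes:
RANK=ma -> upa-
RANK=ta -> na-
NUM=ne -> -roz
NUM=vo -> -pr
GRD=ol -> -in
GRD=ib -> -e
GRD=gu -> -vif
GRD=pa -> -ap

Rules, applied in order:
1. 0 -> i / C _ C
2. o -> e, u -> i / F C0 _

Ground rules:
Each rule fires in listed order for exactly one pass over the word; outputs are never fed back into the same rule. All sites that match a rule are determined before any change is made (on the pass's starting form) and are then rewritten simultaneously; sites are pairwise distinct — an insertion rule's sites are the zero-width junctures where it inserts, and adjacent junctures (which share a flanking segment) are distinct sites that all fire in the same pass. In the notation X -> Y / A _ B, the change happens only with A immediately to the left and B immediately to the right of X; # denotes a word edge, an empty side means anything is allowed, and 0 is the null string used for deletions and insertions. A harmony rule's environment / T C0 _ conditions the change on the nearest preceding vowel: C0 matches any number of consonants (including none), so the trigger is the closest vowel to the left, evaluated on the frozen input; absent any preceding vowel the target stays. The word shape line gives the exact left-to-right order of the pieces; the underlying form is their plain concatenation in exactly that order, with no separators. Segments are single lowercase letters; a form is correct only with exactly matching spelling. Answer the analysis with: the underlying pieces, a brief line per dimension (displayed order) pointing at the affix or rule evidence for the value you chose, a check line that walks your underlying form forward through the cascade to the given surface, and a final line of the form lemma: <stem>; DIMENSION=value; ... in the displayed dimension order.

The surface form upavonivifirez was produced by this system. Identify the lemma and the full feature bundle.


underlying: upa-von-vif-roz
RANK=ma - signalled by the affix upa-
NUM=ne - signalled by the affix -roz
GRD=gu - signalled by the affix -vif
check: upavonvifroz -> upavonivifiroz -> upavonivifirez
lemma: von; RANK=ma; NUM=ne; GRD=gu
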